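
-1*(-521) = 521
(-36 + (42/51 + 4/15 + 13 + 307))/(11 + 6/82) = 25.75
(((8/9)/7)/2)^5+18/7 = 2.57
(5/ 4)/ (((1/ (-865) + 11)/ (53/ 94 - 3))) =-990425/ 3577264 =-0.28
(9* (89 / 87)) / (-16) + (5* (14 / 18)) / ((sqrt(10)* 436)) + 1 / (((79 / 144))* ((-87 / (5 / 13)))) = -278049 / 476528 + 7* sqrt(10) / 7848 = -0.58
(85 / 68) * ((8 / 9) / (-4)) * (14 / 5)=-7 / 9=-0.78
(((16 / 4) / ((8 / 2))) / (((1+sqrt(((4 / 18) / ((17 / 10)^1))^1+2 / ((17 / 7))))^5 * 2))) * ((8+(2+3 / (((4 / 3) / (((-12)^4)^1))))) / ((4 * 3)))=9843557131736343 / 67228 - 197583728944977 * sqrt(2482) / 67228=64.40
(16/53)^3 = 4096/148877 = 0.03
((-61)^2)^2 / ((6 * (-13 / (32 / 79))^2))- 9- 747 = 4696945220 / 3164187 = 1484.41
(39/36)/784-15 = -141107/9408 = -15.00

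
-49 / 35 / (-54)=7 / 270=0.03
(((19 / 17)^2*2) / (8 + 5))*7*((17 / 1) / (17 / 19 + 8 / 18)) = 864234 / 50609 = 17.08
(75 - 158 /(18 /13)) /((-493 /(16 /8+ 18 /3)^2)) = 22528 /4437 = 5.08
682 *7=4774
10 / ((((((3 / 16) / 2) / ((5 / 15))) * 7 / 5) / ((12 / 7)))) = 6400 / 147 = 43.54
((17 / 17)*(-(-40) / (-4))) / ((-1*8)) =5 / 4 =1.25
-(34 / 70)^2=-289 / 1225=-0.24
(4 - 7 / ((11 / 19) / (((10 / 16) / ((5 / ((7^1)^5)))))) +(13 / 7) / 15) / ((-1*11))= 234671651 / 101640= 2308.85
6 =6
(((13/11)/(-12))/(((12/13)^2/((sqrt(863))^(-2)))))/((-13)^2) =-13/16403904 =-0.00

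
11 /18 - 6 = -5.39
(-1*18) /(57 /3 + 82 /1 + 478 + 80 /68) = -306 /9863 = -0.03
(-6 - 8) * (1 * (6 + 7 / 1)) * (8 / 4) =-364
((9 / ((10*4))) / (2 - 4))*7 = -63 / 80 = -0.79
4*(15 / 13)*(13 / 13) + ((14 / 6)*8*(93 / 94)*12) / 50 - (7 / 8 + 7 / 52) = 982257 / 122200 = 8.04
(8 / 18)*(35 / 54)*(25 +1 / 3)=5320 / 729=7.30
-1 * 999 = -999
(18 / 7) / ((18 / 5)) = 5 / 7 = 0.71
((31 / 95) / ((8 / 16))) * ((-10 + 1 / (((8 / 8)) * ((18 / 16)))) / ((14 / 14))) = -5084 / 855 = -5.95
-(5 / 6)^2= -25 / 36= -0.69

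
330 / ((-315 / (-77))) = 242 / 3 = 80.67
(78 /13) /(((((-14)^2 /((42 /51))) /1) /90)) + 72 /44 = 5112 /1309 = 3.91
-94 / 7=-13.43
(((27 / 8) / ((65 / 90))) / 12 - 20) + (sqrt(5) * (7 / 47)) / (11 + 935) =-4079 / 208 + 7 * sqrt(5) / 44462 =-19.61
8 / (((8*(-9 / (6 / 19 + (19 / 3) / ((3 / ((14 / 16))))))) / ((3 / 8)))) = -2959 / 32832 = -0.09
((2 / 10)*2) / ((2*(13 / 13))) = 1 / 5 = 0.20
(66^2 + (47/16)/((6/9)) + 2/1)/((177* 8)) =139597/45312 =3.08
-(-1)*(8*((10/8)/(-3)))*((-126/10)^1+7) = 56/3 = 18.67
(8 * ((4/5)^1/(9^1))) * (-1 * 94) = -3008/45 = -66.84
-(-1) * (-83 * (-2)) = 166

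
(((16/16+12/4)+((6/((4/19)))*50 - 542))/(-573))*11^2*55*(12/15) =-4722388/573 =-8241.51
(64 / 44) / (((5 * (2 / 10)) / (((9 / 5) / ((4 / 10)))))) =72 / 11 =6.55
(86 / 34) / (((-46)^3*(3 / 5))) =-215 / 4964136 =-0.00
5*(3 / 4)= 15 / 4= 3.75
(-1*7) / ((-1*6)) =7 / 6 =1.17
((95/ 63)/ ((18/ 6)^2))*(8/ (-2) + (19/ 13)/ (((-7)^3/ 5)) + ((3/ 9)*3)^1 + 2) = -48070/ 280917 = -0.17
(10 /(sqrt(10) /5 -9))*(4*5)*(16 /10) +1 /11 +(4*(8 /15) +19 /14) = -29929981 /930930 -320*sqrt(10) /403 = -34.66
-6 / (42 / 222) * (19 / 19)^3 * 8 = -1776 / 7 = -253.71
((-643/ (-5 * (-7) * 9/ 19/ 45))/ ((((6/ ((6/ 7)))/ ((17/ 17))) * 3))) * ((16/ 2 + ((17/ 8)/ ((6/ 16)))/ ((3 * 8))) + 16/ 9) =-1258351/ 1512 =-832.24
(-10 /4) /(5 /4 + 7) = -10 /33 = -0.30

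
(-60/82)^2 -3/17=10257/28577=0.36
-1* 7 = -7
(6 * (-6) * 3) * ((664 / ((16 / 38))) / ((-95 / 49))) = 439236 / 5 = 87847.20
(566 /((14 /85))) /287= 11.97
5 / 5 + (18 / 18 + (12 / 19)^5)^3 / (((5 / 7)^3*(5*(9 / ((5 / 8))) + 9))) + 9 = 1544029130608247553120163 / 153708911177482332777375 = 10.05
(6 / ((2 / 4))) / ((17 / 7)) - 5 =-1 / 17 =-0.06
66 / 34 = 33 / 17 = 1.94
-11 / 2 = -5.50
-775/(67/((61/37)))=-47275/2479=-19.07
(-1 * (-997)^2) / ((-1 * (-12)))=-994009 / 12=-82834.08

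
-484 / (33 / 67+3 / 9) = -48642 / 83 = -586.05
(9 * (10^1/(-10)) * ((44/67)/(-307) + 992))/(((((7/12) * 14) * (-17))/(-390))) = -429716748240/17133977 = -25079.80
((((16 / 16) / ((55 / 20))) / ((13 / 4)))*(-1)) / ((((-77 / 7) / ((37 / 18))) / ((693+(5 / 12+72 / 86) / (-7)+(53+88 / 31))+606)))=11224611782 / 396296901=28.32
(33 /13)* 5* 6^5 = 1283040 /13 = 98695.38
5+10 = 15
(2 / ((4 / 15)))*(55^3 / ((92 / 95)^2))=22523015625 / 16928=1330518.41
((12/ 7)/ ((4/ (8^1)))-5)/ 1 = -1.57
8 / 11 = 0.73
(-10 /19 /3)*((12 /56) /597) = -5 /79401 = -0.00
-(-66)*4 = 264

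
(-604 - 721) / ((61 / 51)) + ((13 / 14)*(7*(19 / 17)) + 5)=-2272113 / 2074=-1095.52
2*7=14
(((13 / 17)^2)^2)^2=815730721 / 6975757441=0.12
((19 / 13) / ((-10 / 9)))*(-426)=36423 / 65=560.35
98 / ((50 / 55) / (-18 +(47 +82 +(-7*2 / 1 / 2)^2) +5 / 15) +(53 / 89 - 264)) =-46148102 / 124034243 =-0.37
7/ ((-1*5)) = -7/ 5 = -1.40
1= 1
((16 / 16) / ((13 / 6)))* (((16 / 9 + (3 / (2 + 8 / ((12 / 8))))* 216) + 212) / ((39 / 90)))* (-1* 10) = -5982400 / 1859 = -3218.07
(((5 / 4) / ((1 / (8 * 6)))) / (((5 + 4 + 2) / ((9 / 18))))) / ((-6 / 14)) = -70 / 11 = -6.36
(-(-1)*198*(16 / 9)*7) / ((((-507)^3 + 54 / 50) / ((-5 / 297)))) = 1750 / 5498037081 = 0.00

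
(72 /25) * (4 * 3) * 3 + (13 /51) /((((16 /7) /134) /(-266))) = -19743757 /5100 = -3871.32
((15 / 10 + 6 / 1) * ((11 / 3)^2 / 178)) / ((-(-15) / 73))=8833 / 3204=2.76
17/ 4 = 4.25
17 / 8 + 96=785 / 8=98.12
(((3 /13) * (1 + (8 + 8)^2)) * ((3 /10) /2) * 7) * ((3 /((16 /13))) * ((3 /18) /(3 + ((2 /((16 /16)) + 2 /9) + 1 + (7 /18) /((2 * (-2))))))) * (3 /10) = 6939 /5600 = 1.24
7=7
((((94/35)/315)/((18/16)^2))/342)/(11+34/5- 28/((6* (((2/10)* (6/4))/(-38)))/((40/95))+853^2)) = 175091802688/158221964693394945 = 0.00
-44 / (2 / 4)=-88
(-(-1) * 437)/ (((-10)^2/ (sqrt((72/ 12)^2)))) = 1311/ 50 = 26.22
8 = 8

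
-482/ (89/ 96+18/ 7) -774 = -2143578/ 2351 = -911.77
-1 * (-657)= 657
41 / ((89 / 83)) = 3403 / 89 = 38.24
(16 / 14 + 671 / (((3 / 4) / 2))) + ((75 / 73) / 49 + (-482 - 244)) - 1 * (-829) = 1893.50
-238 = -238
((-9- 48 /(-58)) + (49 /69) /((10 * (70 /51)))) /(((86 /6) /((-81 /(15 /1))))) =43873569 /14340500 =3.06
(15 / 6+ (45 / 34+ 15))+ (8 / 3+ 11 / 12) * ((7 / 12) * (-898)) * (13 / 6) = -29729689 / 7344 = -4048.16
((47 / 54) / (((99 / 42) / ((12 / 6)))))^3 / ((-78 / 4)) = -569780624 / 27586570869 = -0.02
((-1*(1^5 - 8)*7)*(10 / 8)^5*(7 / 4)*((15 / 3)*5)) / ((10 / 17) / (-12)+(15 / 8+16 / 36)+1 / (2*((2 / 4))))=4099921875 / 2049536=2000.41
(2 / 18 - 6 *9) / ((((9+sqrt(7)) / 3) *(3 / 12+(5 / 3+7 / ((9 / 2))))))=-5238 / 925+582 *sqrt(7) / 925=-4.00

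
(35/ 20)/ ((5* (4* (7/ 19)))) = 19/ 80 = 0.24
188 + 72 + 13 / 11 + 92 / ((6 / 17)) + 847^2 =23691718 / 33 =717930.85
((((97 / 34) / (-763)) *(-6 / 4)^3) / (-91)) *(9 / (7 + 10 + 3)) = -23571 / 377715520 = -0.00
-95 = -95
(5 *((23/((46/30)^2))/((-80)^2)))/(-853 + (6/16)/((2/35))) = -45/4983824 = -0.00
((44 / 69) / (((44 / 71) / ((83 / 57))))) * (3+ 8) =64823 / 3933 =16.48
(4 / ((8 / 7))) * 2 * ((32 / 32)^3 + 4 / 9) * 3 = 91 / 3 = 30.33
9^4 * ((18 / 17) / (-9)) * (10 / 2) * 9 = -590490 / 17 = -34734.71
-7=-7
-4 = -4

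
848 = 848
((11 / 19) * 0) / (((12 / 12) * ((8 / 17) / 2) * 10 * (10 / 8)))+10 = 10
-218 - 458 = -676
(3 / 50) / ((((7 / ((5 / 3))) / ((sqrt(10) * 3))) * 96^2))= 0.00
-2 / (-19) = 2 / 19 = 0.11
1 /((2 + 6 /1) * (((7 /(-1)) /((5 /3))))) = -5 /168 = -0.03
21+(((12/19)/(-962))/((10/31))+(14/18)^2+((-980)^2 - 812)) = 3551798225177/3701295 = 959609.60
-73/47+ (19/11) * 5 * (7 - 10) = -14198/517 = -27.46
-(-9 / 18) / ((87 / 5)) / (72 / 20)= 25 / 3132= 0.01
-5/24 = -0.21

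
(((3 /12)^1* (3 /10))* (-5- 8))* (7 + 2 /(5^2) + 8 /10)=-7683 /1000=-7.68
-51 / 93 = -17 / 31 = -0.55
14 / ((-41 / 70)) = -980 / 41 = -23.90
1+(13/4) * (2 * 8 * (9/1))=469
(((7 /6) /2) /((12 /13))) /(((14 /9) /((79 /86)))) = 1027 /2752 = 0.37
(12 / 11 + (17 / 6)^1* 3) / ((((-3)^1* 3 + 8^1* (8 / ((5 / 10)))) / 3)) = 0.24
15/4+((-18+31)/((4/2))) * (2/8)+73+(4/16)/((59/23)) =37039/472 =78.47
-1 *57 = -57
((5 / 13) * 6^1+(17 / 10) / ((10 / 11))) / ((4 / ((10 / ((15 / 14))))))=38017 / 3900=9.75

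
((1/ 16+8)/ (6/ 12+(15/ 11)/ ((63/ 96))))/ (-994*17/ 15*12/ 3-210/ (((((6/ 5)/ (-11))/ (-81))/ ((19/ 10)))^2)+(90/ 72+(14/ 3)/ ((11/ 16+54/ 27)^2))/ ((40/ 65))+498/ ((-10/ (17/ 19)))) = -6979124460/ 932663840912852689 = -0.00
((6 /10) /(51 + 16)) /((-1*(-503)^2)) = -3 /84758015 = -0.00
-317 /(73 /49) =-15533 /73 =-212.78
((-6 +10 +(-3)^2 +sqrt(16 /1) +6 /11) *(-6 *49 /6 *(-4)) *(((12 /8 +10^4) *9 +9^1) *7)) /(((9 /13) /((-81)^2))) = 225908915393070 /11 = 20537174126642.73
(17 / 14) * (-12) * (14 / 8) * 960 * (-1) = 24480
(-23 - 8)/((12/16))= -124/3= -41.33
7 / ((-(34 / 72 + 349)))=-252 / 12581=-0.02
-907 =-907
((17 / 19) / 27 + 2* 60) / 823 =61577 / 422199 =0.15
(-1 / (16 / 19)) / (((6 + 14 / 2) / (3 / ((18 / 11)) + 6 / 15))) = -1273 / 6240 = -0.20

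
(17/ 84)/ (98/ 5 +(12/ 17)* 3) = 1445/ 155064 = 0.01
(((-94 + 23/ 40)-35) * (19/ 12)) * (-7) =1423.38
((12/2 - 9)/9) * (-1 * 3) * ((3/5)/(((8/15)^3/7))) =14175/512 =27.69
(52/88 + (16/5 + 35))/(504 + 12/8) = 0.08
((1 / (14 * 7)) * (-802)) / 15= -401 / 735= -0.55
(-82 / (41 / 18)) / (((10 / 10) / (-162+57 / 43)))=248724 / 43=5784.28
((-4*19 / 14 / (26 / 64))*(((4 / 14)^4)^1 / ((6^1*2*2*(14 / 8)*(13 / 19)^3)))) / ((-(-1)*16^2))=-260642 / 10080519267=-0.00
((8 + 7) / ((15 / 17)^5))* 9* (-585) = -18458141 / 125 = -147665.13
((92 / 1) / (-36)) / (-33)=23 / 297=0.08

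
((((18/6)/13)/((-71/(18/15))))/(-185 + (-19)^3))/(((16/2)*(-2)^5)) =-3/1387010560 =-0.00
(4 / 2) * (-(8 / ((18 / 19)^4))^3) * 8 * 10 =-156733.96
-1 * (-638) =638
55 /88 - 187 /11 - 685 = -5611 /8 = -701.38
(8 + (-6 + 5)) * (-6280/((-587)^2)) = -43960/344569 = -0.13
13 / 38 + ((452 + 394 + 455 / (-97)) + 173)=3740005 / 3686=1014.65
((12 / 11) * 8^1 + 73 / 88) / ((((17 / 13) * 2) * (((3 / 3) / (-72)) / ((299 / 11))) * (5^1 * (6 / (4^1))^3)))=-13075868 / 30855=-423.78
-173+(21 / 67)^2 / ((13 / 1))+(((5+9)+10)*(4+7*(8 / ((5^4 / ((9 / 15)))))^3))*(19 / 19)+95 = 32070051301648599 / 1780914306640625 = 18.01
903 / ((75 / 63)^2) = 398223 / 625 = 637.16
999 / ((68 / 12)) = 2997 / 17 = 176.29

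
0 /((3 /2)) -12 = -12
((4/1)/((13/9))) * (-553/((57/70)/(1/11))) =-464520/2717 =-170.97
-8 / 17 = -0.47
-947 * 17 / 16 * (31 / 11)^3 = -479605309 / 21296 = -22520.91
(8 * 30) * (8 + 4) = 2880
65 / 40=13 / 8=1.62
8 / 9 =0.89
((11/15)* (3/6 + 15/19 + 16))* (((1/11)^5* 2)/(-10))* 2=-0.00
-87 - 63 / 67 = -5892 / 67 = -87.94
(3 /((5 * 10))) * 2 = 3 /25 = 0.12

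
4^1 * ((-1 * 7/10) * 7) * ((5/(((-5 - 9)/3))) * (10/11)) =210/11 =19.09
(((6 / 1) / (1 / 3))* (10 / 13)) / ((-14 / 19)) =-1710 / 91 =-18.79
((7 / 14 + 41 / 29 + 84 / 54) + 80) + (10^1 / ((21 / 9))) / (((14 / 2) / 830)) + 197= 788.63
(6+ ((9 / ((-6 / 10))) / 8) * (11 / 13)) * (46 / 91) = 10557 / 4732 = 2.23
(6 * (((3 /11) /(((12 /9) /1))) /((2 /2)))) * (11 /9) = 3 /2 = 1.50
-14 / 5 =-2.80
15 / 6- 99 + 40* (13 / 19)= -2627 / 38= -69.13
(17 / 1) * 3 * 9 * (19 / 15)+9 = 2952 / 5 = 590.40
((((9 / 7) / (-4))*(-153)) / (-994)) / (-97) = 1377 / 2699704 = 0.00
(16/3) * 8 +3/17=2185/51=42.84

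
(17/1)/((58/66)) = 561/29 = 19.34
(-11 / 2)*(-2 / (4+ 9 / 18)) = 22 / 9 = 2.44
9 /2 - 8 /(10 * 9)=397 /90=4.41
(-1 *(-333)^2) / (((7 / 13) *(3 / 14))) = -961038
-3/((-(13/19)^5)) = 7428297/371293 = 20.01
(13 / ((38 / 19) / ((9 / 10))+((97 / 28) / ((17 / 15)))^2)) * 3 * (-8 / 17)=-37425024 / 23584745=-1.59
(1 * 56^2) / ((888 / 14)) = 5488 / 111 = 49.44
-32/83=-0.39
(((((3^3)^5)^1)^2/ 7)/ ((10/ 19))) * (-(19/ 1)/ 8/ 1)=-74326698686168289/ 560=-132726247653871.94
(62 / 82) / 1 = 31 / 41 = 0.76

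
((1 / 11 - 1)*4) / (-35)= 8 / 77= 0.10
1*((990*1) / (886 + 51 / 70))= 69300 / 62071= 1.12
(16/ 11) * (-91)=-1456/ 11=-132.36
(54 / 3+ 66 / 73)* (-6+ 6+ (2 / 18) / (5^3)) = 92 / 5475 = 0.02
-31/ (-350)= 31/ 350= 0.09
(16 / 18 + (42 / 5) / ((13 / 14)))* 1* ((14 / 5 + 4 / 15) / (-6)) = -133676 / 26325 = -5.08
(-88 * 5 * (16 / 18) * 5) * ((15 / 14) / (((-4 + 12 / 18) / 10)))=44000 / 7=6285.71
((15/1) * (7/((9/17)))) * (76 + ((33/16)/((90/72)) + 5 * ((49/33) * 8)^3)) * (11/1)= 723453236359/39204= 18453556.69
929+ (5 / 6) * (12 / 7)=6513 / 7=930.43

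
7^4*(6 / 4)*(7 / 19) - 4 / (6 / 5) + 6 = 151567 / 114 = 1329.54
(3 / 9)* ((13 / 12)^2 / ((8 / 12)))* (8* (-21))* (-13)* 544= 2091544 / 3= 697181.33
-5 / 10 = -1 / 2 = -0.50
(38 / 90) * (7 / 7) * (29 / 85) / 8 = 551 / 30600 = 0.02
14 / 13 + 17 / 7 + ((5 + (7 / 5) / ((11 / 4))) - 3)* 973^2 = 11889040327 / 5005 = 2375432.63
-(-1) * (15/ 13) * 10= 150/ 13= 11.54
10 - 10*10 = -90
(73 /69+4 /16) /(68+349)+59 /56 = 1702661 /1611288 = 1.06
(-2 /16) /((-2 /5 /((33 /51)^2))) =605 /4624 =0.13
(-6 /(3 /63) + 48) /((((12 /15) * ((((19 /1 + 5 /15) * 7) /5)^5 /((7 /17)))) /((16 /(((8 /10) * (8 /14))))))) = -740390625 /7654432628416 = -0.00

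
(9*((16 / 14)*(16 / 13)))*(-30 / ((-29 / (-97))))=-3352320 / 2639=-1270.30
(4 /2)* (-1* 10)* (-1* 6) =120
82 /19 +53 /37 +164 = 119333 /703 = 169.75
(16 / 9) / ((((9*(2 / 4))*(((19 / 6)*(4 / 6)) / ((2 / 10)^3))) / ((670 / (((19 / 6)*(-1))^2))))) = 17152 / 171475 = 0.10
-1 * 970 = -970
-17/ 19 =-0.89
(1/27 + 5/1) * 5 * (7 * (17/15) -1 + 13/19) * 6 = 590512/513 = 1151.10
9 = 9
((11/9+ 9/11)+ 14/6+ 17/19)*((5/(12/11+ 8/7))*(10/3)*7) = 275.17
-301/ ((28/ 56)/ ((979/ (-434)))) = 42097/ 31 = 1357.97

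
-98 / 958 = -49 / 479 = -0.10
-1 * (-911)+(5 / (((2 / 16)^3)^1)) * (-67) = -170609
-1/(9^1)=-1/9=-0.11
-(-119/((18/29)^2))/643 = 100079/208332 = 0.48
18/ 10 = 9/ 5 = 1.80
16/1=16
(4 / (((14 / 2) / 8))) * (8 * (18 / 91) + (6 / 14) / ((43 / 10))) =210624 / 27391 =7.69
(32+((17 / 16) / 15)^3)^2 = 195693794156105569 / 191102976000000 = 1024.02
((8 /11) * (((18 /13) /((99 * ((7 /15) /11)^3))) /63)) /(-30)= -2200 /31213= -0.07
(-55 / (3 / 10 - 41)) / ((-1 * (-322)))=25 / 5957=0.00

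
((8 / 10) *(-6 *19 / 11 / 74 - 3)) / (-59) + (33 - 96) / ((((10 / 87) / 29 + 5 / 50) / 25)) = -4771039512474 / 314930495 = -15149.50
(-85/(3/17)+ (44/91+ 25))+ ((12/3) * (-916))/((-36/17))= 1043438/819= 1274.04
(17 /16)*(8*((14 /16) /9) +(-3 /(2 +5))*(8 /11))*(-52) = -71383 /2772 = -25.75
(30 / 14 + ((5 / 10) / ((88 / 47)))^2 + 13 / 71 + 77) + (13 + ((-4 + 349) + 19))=7026268817 / 15395072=456.40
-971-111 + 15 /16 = -17297 /16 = -1081.06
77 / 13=5.92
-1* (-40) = 40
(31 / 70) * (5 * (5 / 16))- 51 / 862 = 61093 / 96544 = 0.63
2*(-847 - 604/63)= -107930/63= -1713.17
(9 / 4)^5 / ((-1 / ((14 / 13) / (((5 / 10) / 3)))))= -1240029 / 3328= -372.60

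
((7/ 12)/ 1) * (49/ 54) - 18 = -17.47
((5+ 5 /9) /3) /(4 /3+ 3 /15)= 250 /207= 1.21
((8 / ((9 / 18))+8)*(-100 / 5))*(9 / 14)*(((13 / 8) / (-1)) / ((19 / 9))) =237.52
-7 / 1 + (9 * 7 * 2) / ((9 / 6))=77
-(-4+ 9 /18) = 7 /2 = 3.50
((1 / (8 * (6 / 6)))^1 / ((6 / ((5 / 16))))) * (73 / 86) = 365 / 66048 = 0.01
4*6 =24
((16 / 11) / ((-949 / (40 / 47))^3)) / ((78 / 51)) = -8704000 / 12689024869124461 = -0.00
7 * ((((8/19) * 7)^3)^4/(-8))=-832270262079737298944/2213314919066161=-376028.85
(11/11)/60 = 1/60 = 0.02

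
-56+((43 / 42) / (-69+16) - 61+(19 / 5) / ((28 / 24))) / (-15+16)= -1266173 / 11130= -113.76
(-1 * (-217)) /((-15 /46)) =-9982 /15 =-665.47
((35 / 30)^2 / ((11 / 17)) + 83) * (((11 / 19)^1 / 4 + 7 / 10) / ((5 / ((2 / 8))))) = 3606007 / 1003200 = 3.59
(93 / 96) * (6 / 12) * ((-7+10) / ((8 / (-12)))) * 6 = -837 / 64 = -13.08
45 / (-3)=-15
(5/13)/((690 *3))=1/5382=0.00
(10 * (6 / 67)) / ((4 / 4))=60 / 67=0.90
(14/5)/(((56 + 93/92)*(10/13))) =8372/131125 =0.06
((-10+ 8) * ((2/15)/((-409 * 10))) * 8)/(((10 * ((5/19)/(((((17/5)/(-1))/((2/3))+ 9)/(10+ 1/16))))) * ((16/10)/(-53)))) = -104728/41155625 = -0.00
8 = 8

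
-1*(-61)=61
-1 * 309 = -309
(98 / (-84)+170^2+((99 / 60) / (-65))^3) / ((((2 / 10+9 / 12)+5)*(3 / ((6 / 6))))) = 1618.98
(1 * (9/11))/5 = 9/55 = 0.16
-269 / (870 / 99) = -8877 / 290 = -30.61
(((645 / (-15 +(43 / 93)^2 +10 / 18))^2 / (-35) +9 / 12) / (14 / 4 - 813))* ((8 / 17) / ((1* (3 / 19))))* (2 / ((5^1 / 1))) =138368073732664 / 1621449164519345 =0.09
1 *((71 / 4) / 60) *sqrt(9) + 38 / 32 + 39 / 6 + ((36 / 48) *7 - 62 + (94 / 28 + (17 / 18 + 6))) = -95441 / 2520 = -37.87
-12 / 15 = -4 / 5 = -0.80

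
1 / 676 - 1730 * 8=-9355839 / 676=-13840.00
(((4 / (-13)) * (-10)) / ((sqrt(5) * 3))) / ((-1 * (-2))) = 4 * sqrt(5) / 39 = 0.23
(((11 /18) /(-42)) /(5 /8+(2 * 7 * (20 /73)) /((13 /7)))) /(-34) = 10439 /65625525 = 0.00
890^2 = 792100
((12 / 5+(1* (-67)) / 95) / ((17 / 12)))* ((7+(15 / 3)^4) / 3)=407008 / 1615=252.02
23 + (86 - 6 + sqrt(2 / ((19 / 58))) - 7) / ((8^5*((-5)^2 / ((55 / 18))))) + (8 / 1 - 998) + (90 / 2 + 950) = 11*sqrt(551) / 28016640 + 82576163 / 2949120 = 28.00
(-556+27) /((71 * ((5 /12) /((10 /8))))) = -22.35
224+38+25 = 287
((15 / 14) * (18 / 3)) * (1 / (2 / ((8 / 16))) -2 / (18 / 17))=-295 / 28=-10.54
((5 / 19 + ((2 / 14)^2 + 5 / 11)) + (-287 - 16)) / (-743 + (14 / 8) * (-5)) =127648 / 317471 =0.40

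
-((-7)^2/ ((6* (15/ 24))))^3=-7529536/ 3375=-2230.97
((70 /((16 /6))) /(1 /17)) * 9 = 16065 /4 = 4016.25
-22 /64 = -11 /32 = -0.34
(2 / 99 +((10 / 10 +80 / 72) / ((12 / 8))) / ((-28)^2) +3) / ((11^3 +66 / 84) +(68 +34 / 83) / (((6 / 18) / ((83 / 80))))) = 1759165 / 899207001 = 0.00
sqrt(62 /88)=sqrt(341) /22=0.84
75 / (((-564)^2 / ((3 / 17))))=25 / 600848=0.00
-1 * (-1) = 1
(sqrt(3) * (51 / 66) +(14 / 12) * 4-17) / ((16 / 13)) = -481 / 48 +221 * sqrt(3) / 352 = -8.93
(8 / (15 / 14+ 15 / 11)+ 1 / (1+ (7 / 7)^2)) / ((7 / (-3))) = -2839 / 1750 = -1.62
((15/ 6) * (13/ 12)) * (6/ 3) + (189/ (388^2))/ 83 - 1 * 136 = -4894975229/ 37485456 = -130.58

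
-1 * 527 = -527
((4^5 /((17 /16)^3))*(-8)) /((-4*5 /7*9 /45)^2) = -102760448 /4913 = -20916.03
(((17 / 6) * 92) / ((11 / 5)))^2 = 15288100 / 1089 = 14038.66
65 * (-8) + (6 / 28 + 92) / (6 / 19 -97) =-13397889 / 25718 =-520.95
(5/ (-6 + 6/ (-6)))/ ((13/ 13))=-5/ 7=-0.71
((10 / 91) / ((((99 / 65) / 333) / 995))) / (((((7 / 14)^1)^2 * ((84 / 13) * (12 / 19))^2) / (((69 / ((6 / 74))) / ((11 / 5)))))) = 2220975.65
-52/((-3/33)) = 572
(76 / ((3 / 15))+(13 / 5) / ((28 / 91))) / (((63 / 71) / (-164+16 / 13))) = -291795871 / 4095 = -71256.62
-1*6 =-6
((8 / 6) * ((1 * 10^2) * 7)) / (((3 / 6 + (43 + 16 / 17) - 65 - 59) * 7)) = -2720 / 1623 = -1.68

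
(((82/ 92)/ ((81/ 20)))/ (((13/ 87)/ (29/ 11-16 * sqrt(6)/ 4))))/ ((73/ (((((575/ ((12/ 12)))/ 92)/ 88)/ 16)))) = 4310125/ 18255055104-148625 * sqrt(6)/ 414887616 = -0.00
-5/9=-0.56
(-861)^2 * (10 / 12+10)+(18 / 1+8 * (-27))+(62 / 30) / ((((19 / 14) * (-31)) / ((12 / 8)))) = 1525848091 / 190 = 8030779.43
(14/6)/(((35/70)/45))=210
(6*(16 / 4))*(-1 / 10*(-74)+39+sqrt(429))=24*sqrt(429)+5568 / 5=1610.70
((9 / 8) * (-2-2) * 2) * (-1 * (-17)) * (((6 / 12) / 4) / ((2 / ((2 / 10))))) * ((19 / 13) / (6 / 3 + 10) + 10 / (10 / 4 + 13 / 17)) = -937533 / 153920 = -6.09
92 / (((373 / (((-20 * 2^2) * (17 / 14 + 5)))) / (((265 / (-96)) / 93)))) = 883775 / 242823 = 3.64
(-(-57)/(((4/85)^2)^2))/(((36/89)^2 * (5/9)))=1571228372375/12288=127866892.28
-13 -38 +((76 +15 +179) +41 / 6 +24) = 1499 / 6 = 249.83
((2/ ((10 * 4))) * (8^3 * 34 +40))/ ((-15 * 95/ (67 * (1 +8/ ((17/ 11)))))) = -2045778/ 8075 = -253.35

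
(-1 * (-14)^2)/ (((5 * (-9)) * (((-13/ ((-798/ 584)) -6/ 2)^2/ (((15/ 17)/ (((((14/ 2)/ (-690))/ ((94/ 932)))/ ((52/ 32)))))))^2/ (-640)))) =-425781234684887445000/ 1353253412039758849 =-314.64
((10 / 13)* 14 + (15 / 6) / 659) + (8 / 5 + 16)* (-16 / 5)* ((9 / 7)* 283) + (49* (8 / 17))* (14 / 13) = -1042759225353 / 50973650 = -20456.83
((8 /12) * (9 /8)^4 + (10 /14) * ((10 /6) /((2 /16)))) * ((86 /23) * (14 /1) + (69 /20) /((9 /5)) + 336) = 49066179751 /11870208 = 4133.56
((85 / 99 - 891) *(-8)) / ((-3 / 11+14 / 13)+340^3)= 0.00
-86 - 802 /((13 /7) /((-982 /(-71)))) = -5592326 /923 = -6058.86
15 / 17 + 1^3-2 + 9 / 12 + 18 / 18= 111 / 68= 1.63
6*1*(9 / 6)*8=72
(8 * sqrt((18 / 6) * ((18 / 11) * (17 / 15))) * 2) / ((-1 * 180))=-4 * sqrt(1870) / 825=-0.21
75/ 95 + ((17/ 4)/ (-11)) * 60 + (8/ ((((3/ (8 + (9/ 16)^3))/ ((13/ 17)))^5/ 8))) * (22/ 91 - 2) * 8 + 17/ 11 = -1259431888046639291938685458301/ 35520167669649192813330432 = -35456.81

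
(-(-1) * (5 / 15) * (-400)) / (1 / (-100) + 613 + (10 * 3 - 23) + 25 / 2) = -40000 / 189747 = -0.21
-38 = -38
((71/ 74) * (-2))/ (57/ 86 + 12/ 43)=-6106/ 2997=-2.04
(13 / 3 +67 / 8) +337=8393 / 24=349.71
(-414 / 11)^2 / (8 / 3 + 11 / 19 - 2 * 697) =-9769572 / 9592033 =-1.02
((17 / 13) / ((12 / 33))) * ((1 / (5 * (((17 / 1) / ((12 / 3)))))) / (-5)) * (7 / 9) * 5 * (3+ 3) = -154 / 195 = -0.79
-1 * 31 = -31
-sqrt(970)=-31.14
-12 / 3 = -4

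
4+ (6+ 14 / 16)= 87 / 8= 10.88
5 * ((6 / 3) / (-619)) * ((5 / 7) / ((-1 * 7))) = 50 / 30331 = 0.00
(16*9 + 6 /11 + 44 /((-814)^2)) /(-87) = -75059 /45177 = -1.66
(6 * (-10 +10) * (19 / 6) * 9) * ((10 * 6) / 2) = 0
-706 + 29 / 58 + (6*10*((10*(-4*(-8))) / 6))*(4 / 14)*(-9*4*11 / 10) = -516757 / 14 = -36911.21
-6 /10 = -3 /5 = -0.60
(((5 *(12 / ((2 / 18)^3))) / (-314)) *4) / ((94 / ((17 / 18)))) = -5.60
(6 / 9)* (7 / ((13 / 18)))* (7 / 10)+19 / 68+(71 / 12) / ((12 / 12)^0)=35534 / 3315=10.72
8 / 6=4 / 3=1.33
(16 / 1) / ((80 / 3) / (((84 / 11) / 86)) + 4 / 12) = 1008 / 18941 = 0.05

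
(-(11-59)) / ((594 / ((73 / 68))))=0.09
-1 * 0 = 0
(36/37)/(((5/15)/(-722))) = -77976/37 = -2107.46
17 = 17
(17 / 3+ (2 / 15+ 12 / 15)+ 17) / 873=118 / 4365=0.03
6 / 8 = 3 / 4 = 0.75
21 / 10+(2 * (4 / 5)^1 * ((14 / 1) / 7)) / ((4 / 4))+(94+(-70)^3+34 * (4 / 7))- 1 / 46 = -276019441 / 805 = -342881.29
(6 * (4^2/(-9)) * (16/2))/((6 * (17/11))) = -1408/153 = -9.20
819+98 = 917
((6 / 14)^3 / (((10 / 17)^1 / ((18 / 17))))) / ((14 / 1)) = 243 / 24010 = 0.01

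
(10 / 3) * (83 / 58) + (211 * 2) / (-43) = -18869 / 3741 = -5.04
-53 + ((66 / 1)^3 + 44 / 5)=1437259 / 5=287451.80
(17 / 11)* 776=13192 / 11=1199.27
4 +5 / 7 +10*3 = 243 / 7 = 34.71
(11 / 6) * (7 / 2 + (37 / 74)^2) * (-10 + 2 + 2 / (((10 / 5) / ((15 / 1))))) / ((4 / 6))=1155 / 16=72.19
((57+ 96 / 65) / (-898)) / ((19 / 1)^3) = -0.00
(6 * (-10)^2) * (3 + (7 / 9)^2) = 58400 / 27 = 2162.96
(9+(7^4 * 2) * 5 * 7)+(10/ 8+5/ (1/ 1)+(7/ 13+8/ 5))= 43702721/ 260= 168087.39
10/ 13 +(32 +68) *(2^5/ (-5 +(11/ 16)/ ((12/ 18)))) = -1329930/ 1651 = -805.53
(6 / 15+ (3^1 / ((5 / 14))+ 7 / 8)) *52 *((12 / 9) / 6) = 559 / 5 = 111.80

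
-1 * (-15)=15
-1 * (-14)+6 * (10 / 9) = 62 / 3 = 20.67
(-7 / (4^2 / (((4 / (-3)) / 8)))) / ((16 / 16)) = 7 / 96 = 0.07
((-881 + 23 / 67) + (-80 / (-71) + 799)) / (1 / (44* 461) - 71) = 7770415004 / 6850855391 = 1.13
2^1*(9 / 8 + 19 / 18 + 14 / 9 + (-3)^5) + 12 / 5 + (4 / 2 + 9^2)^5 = 709027230037 / 180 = 3939040166.87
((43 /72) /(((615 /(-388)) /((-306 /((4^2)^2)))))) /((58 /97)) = 6877979 /9131520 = 0.75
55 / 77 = 5 / 7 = 0.71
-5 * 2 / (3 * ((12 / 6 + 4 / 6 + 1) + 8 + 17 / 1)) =-0.12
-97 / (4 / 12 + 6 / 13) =-3783 / 31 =-122.03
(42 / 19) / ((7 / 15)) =90 / 19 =4.74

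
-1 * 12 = -12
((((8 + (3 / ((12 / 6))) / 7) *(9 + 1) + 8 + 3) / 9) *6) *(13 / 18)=8476 / 189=44.85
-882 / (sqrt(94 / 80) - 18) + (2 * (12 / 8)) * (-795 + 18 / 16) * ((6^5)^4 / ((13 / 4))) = -449764869706383608121312 / 167869 + 1764 * sqrt(470) / 12913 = -2679261029173841552.78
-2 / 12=-1 / 6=-0.17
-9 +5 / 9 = -76 / 9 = -8.44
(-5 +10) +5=10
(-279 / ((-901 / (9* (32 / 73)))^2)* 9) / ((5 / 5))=-208272384 / 4326087529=-0.05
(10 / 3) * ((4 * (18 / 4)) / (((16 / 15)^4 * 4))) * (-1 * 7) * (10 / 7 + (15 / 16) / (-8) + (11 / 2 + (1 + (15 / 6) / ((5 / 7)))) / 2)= -4294265625 / 8388608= -511.92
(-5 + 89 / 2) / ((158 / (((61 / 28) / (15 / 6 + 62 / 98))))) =427 / 2456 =0.17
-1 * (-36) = 36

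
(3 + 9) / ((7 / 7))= 12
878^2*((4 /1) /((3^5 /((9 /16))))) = 192721 /27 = 7137.81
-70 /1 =-70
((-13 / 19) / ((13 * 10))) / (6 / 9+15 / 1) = -3 / 8930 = -0.00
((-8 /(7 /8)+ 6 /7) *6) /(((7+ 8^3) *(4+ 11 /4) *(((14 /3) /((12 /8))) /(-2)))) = 0.01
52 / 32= 13 / 8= 1.62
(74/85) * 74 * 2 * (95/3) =208088/51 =4080.16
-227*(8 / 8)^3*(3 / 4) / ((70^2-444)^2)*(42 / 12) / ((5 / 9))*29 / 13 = -1244187 / 10325086720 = -0.00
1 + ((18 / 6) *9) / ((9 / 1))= 4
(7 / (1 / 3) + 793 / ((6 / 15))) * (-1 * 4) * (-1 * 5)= 40070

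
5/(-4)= -1.25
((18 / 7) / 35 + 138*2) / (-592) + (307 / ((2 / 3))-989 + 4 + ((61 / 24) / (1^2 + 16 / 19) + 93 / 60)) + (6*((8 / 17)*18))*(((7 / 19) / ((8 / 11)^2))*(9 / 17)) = -300623576059 / 597310980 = -503.29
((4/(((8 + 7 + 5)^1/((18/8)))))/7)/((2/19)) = 171/280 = 0.61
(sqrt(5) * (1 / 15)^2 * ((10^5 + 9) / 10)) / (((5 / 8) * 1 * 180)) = 100009 * sqrt(5) / 253125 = 0.88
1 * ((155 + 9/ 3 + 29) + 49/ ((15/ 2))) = 2903/ 15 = 193.53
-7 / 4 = -1.75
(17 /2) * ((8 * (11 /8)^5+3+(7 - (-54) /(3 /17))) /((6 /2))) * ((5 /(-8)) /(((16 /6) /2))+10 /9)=1525730705 /2359296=646.69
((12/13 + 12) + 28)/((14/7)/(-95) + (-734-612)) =-12635/415584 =-0.03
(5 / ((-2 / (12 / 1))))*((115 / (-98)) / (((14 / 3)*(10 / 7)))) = 1035 / 196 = 5.28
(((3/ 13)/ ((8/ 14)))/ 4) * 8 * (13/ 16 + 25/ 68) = 6741/ 7072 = 0.95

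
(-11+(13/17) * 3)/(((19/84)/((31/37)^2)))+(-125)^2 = 15597.98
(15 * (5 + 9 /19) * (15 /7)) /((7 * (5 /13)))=60840 /931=65.35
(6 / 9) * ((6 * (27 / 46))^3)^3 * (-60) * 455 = -2731722362405384002200 / 1801152661463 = -1516652319.85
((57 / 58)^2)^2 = 10556001 / 11316496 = 0.93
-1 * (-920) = 920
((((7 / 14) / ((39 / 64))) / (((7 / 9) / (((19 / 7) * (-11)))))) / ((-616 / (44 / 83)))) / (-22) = -456 / 370097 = -0.00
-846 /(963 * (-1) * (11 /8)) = 752 /1177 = 0.64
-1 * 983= -983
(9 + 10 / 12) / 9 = 59 / 54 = 1.09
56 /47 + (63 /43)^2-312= -26823649 /86903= -308.66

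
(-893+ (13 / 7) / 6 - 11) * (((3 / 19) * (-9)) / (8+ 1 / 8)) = 273276 / 1729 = 158.05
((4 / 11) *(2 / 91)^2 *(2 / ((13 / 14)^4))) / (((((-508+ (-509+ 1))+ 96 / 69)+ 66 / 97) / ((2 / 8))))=-6996416 / 60052295280263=-0.00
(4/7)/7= 4/49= 0.08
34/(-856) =-17/428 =-0.04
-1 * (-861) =861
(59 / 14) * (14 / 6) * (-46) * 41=-55637 / 3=-18545.67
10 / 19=0.53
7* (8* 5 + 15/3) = 315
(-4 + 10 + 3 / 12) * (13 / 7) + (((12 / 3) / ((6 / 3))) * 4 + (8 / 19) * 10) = 12671 / 532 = 23.82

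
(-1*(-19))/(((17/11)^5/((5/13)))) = 15299845/18458141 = 0.83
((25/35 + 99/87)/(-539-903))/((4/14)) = -94/20909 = -0.00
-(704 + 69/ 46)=-1411/ 2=-705.50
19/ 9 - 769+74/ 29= -199492/ 261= -764.34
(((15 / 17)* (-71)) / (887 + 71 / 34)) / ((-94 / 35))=0.03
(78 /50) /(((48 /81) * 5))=1053 /2000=0.53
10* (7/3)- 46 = -68/3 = -22.67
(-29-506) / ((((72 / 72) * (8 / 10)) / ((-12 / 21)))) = 2675 / 7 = 382.14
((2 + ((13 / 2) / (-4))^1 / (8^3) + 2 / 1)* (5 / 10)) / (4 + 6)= 16371 / 81920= 0.20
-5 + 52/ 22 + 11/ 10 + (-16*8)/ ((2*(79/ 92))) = -661031/ 8690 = -76.07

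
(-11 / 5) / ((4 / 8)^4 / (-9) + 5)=-1584 / 3595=-0.44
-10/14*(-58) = 290/7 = 41.43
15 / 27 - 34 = -301 / 9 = -33.44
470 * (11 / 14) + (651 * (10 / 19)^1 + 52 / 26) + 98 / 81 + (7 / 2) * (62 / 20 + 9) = 757.48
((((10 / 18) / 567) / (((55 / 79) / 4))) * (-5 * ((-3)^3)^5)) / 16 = 7774785 / 308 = 25242.81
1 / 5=0.20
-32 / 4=-8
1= 1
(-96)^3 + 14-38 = -884760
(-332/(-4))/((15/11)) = 913/15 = 60.87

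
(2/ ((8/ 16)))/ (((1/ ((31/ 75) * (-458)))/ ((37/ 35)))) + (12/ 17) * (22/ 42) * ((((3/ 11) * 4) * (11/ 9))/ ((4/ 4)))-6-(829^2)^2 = -1003637909884883/ 2125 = -472300192887.00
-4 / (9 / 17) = -68 / 9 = -7.56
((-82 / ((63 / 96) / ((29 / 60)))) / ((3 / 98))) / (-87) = 22.68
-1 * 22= -22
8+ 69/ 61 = 557/ 61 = 9.13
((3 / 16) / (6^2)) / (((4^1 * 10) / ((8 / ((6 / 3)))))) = 1 / 1920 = 0.00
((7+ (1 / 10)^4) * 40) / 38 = 70001 / 9500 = 7.37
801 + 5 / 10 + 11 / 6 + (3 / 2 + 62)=5201 / 6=866.83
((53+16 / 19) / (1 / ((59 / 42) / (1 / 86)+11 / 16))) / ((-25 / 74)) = -515063791 / 26600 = -19363.30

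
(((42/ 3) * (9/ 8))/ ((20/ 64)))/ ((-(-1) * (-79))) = -252/ 395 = -0.64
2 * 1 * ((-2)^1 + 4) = 4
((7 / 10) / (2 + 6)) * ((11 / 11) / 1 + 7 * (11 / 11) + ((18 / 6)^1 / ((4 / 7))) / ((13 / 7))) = 3941 / 4160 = 0.95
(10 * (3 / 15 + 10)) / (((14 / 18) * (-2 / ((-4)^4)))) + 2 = -16784.29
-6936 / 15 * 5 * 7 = -16184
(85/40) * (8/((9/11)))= 187/9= 20.78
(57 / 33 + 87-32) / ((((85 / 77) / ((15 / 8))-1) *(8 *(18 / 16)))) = -1456 / 95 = -15.33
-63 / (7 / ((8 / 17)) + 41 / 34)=-952 / 243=-3.92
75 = 75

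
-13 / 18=-0.72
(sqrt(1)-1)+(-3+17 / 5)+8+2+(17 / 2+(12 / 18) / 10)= 569 / 30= 18.97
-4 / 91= -0.04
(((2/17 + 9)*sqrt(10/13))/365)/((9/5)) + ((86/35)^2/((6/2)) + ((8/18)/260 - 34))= -4584361/143325 + 155*sqrt(130)/145197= -31.97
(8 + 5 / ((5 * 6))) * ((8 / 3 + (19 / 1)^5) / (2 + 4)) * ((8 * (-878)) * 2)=-1278322150840 / 27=-47345264845.93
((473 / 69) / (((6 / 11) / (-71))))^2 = 136465964569 / 171396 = 796202.74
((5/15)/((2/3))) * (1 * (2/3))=0.33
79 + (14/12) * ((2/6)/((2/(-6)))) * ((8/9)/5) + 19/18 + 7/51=367133/4590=79.99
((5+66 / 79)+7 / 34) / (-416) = -16227 / 1117376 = -0.01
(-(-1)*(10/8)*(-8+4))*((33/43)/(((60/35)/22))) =-49.24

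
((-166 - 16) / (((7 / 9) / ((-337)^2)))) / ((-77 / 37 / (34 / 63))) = 3714614852 / 539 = 6891678.76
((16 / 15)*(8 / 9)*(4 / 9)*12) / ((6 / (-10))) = -2048 / 243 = -8.43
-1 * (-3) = 3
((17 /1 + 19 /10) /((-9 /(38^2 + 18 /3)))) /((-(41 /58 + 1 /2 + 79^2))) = 88305 /181024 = 0.49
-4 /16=-1 /4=-0.25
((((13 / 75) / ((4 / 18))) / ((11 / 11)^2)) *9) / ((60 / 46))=2691 / 500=5.38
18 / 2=9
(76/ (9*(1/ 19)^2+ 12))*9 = 82308/ 1447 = 56.88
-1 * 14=-14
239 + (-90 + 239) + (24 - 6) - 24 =382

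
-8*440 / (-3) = 3520 / 3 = 1173.33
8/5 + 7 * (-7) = -237/5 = -47.40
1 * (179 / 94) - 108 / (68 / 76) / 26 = -56885 / 20774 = -2.74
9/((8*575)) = 9/4600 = 0.00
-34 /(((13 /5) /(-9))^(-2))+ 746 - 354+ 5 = 798179 /2025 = 394.16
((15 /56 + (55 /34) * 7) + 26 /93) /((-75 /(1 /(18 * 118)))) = -1051007 /14103784800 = -0.00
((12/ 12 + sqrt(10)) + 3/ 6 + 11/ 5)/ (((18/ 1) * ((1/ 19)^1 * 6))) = 19 * sqrt(10)/ 108 + 703/ 1080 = 1.21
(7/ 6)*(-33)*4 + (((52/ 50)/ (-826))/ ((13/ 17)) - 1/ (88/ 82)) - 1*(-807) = 296233827/ 454300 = 652.07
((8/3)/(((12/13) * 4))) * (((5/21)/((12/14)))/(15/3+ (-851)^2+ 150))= 65/234691344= 0.00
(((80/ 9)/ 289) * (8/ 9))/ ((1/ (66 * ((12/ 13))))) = 56320/ 33813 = 1.67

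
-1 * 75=-75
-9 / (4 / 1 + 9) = -9 / 13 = -0.69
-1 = -1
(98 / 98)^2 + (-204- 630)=-833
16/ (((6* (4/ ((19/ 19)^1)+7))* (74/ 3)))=4/ 407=0.01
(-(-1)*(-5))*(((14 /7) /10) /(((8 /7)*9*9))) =-7 /648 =-0.01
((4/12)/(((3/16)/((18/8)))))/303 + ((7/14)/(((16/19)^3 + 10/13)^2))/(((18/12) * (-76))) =195247438073/17991531871728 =0.01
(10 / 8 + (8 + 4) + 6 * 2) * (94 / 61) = 4747 / 122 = 38.91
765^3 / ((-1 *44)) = -447697125 / 44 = -10174934.66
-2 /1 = -2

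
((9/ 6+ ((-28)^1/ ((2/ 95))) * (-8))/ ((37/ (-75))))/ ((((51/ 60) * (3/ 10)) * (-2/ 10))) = 266037500/ 629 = 422953.10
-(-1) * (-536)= -536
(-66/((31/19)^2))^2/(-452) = -141919569/104357873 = -1.36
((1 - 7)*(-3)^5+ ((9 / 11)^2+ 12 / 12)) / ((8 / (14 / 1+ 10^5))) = 2208059085 / 121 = 18248422.19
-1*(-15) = 15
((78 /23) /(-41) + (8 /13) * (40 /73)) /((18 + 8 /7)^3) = 39057067 /1076619656164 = 0.00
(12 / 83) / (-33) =-4 / 913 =-0.00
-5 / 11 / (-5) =1 / 11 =0.09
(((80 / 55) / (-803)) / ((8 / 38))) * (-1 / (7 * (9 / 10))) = 0.00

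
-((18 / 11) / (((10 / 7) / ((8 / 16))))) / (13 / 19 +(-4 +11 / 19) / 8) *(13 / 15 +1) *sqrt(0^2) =0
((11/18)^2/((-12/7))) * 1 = -847/3888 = -0.22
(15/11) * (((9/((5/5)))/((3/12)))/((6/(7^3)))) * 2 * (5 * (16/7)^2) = 1612800/11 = 146618.18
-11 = -11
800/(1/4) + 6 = 3206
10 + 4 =14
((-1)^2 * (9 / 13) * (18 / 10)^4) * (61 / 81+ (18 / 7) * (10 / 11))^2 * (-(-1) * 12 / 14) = 20066547366 / 337211875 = 59.51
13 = 13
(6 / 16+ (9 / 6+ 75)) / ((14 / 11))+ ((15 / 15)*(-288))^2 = 9296493 / 112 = 83004.40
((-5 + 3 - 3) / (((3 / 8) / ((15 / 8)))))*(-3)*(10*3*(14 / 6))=5250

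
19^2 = 361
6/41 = 0.15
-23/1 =-23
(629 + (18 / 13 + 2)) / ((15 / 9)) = 24663 / 65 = 379.43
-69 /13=-5.31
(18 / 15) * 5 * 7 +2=44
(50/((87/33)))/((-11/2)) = -100/29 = -3.45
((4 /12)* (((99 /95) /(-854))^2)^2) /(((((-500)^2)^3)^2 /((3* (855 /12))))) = 288178803 /445350907869177734375000000000000000000000000000000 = 0.00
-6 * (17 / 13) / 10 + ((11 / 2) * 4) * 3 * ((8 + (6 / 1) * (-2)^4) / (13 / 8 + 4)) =237799 / 195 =1219.48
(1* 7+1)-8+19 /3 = 19 /3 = 6.33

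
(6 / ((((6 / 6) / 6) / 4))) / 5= 144 / 5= 28.80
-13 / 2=-6.50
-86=-86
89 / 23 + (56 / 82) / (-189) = 98431 / 25461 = 3.87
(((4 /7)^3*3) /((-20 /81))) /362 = -1944 /310415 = -0.01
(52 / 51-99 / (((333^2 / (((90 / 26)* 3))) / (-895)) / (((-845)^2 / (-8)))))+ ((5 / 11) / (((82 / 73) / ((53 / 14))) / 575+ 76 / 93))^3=-333271017987119681850065932307279743543 / 450002199690988454161189028130816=-740598.64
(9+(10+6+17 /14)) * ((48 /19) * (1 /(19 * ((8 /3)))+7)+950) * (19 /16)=16026523 /532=30125.04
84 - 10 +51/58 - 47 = 1617/58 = 27.88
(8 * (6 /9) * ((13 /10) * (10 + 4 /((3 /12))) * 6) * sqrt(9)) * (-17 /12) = -22984 /5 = -4596.80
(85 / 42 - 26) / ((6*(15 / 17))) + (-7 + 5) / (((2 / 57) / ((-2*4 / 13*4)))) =6672173 / 49140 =135.78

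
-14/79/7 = -2/79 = -0.03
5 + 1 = 6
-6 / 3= -2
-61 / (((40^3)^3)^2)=-61 / 68719476736000000000000000000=-0.00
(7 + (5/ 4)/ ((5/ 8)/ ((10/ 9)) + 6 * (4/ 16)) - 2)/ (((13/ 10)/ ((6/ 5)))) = 740/ 143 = 5.17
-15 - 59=-74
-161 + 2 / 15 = -2413 / 15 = -160.87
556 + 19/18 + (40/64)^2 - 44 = 513.45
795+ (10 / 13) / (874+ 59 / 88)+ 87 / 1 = 882550366 / 1000623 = 882.00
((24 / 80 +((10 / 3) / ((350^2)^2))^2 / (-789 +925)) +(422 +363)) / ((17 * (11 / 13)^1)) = 28138744906630312500000013 / 515427254409375000000000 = 54.59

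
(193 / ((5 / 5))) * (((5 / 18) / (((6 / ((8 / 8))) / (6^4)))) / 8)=2895 / 2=1447.50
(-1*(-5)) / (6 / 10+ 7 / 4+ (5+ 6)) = 100 / 267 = 0.37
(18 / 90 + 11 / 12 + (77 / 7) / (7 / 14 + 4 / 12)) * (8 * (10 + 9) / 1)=32642 / 15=2176.13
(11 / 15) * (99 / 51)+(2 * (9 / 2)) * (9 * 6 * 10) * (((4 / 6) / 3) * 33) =3029521 / 85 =35641.42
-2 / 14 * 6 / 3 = -2 / 7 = -0.29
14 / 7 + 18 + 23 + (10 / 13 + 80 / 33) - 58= -5065 / 429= -11.81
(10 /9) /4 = 5 /18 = 0.28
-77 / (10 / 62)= -2387 / 5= -477.40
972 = 972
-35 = -35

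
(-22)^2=484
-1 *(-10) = 10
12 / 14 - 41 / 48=1 / 336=0.00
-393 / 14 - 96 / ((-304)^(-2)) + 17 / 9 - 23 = -1117870133 / 126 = -8871985.18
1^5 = 1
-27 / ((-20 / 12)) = 81 / 5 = 16.20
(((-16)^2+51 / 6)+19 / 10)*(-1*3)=-3996 / 5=-799.20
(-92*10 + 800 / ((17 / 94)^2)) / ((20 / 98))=33334308 / 289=115343.63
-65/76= -0.86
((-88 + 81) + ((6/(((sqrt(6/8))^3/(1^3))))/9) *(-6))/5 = -7/5 - 32 *sqrt(3)/45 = -2.63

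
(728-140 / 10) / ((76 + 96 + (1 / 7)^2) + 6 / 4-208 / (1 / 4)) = -69972 / 64531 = -1.08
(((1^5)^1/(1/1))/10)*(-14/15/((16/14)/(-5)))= 49/120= 0.41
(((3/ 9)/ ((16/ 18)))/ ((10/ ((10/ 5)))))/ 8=3/ 320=0.01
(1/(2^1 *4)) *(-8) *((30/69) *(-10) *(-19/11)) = -1900/253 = -7.51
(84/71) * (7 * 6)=3528/71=49.69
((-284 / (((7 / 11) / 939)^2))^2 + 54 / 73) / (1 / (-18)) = -1206327296401542172090476 / 175273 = -6882562039798155860.23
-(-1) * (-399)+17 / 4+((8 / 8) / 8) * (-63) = -3221 / 8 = -402.62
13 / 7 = 1.86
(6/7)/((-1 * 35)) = -6/245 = -0.02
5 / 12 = 0.42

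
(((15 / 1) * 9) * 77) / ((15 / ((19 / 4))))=13167 / 4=3291.75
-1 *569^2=-323761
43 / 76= 0.57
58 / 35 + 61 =2193 / 35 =62.66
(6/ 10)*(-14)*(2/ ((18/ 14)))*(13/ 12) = -637/ 45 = -14.16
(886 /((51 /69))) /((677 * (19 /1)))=20378 /218671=0.09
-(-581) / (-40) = -581 / 40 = -14.52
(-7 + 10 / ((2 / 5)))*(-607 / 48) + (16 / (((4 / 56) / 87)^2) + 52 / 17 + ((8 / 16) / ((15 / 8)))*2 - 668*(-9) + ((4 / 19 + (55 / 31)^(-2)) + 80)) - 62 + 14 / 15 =556749640564787 / 23449800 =23742191.43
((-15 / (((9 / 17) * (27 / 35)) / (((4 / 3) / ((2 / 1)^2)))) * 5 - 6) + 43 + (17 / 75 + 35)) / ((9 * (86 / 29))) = 970079 / 2351025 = 0.41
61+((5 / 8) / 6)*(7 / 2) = 5891 / 96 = 61.36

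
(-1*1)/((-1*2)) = 1/2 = 0.50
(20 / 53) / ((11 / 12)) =240 / 583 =0.41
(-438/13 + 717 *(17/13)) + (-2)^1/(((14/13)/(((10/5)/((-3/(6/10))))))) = 411623/455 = 904.67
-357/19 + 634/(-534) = -101342/5073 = -19.98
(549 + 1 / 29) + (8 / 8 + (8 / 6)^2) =144023 / 261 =551.81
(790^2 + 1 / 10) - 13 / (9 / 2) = 56168749 / 90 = 624097.21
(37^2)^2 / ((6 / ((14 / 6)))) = 13119127 / 18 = 728840.39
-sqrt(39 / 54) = -sqrt(26) / 6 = -0.85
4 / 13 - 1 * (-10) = 134 / 13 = 10.31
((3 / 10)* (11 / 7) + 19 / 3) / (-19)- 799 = -3189439 / 3990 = -799.36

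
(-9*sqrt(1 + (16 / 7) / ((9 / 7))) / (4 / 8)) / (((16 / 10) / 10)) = -375 / 2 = -187.50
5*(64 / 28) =80 / 7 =11.43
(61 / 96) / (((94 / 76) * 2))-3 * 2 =-25913 / 4512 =-5.74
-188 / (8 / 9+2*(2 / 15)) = -2115 / 13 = -162.69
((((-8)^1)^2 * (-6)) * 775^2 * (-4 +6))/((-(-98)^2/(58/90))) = 222952000/7203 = 30952.66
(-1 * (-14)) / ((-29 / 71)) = -34.28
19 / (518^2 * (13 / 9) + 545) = 171 / 3493117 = 0.00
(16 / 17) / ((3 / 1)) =16 / 51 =0.31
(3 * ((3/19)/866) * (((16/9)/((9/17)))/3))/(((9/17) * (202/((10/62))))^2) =245650/176382874331289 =0.00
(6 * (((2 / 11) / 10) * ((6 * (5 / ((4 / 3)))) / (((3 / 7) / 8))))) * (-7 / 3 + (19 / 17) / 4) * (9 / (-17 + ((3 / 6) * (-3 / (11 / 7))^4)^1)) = 421612884 / 5156321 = 81.77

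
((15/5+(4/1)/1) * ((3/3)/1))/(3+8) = 7/11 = 0.64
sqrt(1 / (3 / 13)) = sqrt(39) / 3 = 2.08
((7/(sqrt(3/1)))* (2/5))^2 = 196/75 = 2.61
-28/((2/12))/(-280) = 3/5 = 0.60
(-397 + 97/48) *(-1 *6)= 18959/8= 2369.88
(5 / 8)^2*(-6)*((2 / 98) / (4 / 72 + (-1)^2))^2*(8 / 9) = -675 / 866761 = -0.00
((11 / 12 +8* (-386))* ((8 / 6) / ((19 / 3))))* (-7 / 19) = 259315 / 1083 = 239.44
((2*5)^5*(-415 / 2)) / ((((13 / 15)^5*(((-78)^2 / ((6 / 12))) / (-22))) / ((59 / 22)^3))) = 22473356396484375 / 15185141114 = 1479957.03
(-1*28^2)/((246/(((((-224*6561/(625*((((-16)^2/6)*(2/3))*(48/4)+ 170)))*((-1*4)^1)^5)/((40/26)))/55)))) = -73741860864/415765625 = -177.36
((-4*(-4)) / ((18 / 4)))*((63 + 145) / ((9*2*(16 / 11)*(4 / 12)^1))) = 2288 / 27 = 84.74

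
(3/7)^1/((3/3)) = 0.43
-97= -97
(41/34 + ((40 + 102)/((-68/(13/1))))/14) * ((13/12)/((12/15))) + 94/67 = 627817/1530816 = 0.41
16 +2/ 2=17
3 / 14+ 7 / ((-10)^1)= -17 / 35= -0.49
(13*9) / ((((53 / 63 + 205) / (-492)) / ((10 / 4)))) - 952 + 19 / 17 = -181877665 / 110228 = -1650.01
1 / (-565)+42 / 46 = 11842 / 12995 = 0.91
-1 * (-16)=16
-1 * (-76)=76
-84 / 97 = -0.87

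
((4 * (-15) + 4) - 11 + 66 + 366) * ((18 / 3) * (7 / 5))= 3066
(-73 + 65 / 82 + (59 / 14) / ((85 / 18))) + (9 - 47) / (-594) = -1032470531 / 14490630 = -71.25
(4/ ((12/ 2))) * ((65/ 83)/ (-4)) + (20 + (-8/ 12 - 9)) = 5081/ 498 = 10.20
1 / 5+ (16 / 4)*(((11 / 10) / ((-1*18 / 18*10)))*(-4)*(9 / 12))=38 / 25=1.52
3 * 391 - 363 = 810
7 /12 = 0.58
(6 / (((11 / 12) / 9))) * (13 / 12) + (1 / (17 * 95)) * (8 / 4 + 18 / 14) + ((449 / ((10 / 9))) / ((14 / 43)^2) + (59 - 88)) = 5357964237 / 1392776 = 3846.97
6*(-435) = -2610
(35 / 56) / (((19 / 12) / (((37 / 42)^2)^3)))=12828632045 / 69527735424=0.18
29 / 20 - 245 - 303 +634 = 1749 / 20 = 87.45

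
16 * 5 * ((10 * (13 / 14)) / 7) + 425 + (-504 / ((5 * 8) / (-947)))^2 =174412961754 / 1225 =142377927.96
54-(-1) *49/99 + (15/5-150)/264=42719/792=53.94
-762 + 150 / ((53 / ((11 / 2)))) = -39561 / 53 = -746.43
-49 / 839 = -0.06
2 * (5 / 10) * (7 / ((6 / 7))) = 49 / 6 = 8.17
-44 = -44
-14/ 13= -1.08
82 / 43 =1.91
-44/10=-22/5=-4.40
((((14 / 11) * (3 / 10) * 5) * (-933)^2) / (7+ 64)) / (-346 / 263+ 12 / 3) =4807710747 / 551386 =8719.32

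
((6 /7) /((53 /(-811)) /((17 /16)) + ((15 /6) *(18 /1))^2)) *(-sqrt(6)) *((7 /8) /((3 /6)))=-41361 *sqrt(6) /55835654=-0.00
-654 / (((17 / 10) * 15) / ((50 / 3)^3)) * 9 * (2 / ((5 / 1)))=-427450.98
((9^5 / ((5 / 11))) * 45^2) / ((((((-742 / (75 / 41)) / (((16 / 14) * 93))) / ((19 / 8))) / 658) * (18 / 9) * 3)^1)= -546178589661375 / 30422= -17953408377.54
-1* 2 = -2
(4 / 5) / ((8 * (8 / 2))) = 0.02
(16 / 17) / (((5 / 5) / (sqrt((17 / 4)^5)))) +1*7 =7 +17*sqrt(17) / 2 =42.05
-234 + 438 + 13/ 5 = 1033/ 5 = 206.60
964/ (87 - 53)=482/ 17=28.35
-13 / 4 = -3.25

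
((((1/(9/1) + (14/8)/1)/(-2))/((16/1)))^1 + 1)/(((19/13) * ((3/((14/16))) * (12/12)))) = 98735/525312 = 0.19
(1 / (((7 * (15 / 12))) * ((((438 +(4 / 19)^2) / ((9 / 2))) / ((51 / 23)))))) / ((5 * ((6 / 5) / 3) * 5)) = 9747 / 37440550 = 0.00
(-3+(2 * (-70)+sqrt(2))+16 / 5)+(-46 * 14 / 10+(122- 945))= -5136 / 5+sqrt(2)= -1025.79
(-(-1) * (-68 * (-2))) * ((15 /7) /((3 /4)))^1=2720 /7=388.57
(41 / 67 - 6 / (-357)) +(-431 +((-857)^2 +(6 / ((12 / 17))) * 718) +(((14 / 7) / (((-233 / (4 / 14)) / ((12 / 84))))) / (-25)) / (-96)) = 5774708565434461 / 7802377800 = 740121.63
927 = 927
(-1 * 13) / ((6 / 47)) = -611 / 6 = -101.83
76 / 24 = 3.17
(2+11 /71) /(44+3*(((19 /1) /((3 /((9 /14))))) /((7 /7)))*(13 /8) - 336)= -1008 /127303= -0.01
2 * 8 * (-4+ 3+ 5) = 64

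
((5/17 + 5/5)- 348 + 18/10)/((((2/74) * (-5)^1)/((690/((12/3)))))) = 74846301/170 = 440272.36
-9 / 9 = -1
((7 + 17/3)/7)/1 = 38/21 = 1.81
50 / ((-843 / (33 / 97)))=-0.02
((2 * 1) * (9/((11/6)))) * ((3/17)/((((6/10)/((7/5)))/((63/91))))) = 6804/2431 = 2.80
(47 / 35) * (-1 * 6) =-282 / 35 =-8.06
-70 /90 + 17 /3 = 44 /9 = 4.89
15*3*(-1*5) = -225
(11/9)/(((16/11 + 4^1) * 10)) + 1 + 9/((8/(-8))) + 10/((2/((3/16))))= -76033/10800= -7.04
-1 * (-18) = 18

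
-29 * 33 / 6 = -319 / 2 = -159.50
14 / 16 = 7 / 8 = 0.88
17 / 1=17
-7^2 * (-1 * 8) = 392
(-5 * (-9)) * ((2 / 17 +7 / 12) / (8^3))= 2145 / 34816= 0.06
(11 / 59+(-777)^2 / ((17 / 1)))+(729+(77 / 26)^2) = 24579483047 / 678028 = 36251.43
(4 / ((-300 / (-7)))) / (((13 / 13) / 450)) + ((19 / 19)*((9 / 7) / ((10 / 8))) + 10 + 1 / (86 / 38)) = 80473 / 1505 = 53.47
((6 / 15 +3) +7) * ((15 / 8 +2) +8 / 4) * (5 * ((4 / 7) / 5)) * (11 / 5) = 13442 / 175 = 76.81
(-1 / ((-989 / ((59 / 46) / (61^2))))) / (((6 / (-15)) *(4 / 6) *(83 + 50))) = -885 / 90058648568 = -0.00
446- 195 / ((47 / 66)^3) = -9756662 / 103823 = -93.97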